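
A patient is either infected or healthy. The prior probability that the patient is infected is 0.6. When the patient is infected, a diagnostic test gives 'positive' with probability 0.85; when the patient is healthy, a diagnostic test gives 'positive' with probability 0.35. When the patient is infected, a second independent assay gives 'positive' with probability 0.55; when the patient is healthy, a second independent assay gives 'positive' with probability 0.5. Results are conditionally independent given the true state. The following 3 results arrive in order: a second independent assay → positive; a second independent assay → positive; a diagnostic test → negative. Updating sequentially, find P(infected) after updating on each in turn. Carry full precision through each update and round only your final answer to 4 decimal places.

After a second independent assay='positive': P(infected) = 0.55·0.6000 / (0.55·0.6000 + 0.5·0.4000) ≈ 0.6226
After a second independent assay='positive': P(infected) = 0.55·0.6226 / (0.55·0.6226 + 0.5·0.3774) ≈ 0.6448
After a diagnostic test='negative': P(infected) = 0.15·0.6448 / (0.15·0.6448 + 0.65·0.3552) ≈ 0.2952

0.2952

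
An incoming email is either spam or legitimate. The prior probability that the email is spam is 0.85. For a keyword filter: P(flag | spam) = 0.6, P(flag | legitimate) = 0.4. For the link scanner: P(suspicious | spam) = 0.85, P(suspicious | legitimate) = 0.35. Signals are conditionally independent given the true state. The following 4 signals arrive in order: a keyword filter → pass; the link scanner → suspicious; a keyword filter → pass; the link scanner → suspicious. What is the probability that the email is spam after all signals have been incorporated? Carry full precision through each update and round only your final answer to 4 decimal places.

After a keyword filter='pass': P(spam) = 0.4·0.8500 / (0.4·0.8500 + 0.6·0.1500) ≈ 0.7907
After the link scanner='suspicious': P(spam) = 0.85·0.7907 / (0.85·0.7907 + 0.35·0.2093) ≈ 0.9017
After a keyword filter='pass': P(spam) = 0.4·0.9017 / (0.4·0.9017 + 0.6·0.0983) ≈ 0.8595
After the link scanner='suspicious': P(spam) = 0.85·0.8595 / (0.85·0.8595 + 0.35·0.1405) ≈ 0.9369

0.9369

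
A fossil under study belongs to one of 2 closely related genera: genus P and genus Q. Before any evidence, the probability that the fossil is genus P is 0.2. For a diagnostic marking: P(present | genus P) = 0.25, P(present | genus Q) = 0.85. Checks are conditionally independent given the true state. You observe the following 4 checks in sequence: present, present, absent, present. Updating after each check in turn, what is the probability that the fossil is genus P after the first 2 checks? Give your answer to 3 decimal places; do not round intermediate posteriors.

0.021

After 'present': P(genus P) = 0.25·0.2000 / (0.25·0.2000 + 0.85·0.8000) ≈ 0.0685
After 'present': P(genus P) = 0.25·0.0685 / (0.25·0.0685 + 0.85·0.9315) ≈ 0.0212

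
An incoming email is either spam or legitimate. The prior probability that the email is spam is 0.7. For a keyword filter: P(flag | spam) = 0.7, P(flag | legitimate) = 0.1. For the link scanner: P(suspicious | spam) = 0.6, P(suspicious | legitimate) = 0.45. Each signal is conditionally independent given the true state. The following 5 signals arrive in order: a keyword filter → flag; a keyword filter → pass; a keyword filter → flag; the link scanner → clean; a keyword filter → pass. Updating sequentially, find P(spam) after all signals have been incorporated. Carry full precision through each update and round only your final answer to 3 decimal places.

Apply Bayes' rule sequentially, carrying P(spam) forward.
After a keyword filter='flag': P(spam) = 0.7·0.7000 / (0.7·0.7000 + 0.1·0.3000) ≈ 0.9423
After a keyword filter='pass': P(spam) = 0.3·0.9423 / (0.3·0.9423 + 0.9·0.0577) ≈ 0.8448
After a keyword filter='flag': P(spam) = 0.7·0.8448 / (0.7·0.8448 + 0.1·0.1552) ≈ 0.9744
After the link scanner='clean': P(spam) = 0.4·0.9744 / (0.4·0.9744 + 0.55·0.0256) ≈ 0.9652
After a keyword filter='pass': P(spam) = 0.3·0.9652 / (0.3·0.9652 + 0.9·0.0348) ≈ 0.9023

0.902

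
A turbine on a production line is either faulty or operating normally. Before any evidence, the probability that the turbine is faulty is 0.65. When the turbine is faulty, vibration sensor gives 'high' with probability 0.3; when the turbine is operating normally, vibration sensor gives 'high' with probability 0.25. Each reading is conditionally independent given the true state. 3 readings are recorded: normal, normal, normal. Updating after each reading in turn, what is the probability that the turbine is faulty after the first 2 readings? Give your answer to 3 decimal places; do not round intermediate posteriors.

0.618

After 'normal': P(faulty) = 0.7·0.6500 / (0.7·0.6500 + 0.75·0.3500) ≈ 0.6341
After 'normal': P(faulty) = 0.7·0.6341 / (0.7·0.6341 + 0.75·0.3659) ≈ 0.6180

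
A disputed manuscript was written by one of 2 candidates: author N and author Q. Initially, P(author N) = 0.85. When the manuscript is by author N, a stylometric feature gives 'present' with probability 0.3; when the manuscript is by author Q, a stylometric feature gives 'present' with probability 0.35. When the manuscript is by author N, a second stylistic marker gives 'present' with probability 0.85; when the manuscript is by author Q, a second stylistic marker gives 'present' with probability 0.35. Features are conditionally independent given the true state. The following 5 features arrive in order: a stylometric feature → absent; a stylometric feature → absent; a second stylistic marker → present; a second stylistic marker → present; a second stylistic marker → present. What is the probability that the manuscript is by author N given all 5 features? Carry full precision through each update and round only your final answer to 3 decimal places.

After a stylometric feature='absent': P(author N) = 0.7·0.8500 / (0.7·0.8500 + 0.65·0.1500) ≈ 0.8592
After a stylometric feature='absent': P(author N) = 0.7·0.8592 / (0.7·0.8592 + 0.65·0.1408) ≈ 0.8679
After a second stylistic marker='present': P(author N) = 0.85·0.8679 / (0.85·0.8679 + 0.35·0.1321) ≈ 0.9410
After a second stylistic marker='present': P(author N) = 0.85·0.9410 / (0.85·0.9410 + 0.35·0.0590) ≈ 0.9748
After a second stylistic marker='present': P(author N) = 0.85·0.9748 / (0.85·0.9748 + 0.35·0.0252) ≈ 0.9895

0.989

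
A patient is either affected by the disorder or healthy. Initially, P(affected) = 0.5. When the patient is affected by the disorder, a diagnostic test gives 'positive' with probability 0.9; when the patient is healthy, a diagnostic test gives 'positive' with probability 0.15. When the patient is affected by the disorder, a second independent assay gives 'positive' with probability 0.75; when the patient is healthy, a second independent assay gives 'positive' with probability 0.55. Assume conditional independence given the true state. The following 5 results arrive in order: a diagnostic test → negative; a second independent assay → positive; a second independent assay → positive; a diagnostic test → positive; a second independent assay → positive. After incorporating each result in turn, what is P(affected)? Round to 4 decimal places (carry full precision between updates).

0.6416

Each posterior becomes the prior for the next update.
After a diagnostic test='negative': P(affected) = 0.1·0.5000 / (0.1·0.5000 + 0.85·0.5000) ≈ 0.1053
After a second independent assay='positive': P(affected) = 0.75·0.1053 / (0.75·0.1053 + 0.55·0.8947) ≈ 0.1382
After a second independent assay='positive': P(affected) = 0.75·0.1382 / (0.75·0.1382 + 0.55·0.8618) ≈ 0.1795
After a diagnostic test='positive': P(affected) = 0.9·0.1795 / (0.9·0.1795 + 0.15·0.8205) ≈ 0.5676
After a second independent assay='positive': P(affected) = 0.75·0.5676 / (0.75·0.5676 + 0.55·0.4324) ≈ 0.6416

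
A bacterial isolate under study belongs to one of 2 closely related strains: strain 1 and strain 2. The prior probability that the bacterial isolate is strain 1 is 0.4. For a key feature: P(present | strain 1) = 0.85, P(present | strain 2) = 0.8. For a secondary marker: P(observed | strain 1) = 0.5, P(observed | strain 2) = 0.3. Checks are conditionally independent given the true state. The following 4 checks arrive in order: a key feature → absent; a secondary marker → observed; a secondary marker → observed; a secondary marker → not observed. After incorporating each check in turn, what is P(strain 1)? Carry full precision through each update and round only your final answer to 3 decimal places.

0.498

Each posterior becomes the prior for the next update.
After a key feature='absent': P(strain 1) = 0.15·0.4000 / (0.15·0.4000 + 0.2·0.6000) ≈ 0.3333
After a secondary marker='observed': P(strain 1) = 0.5·0.3333 / (0.5·0.3333 + 0.3·0.6667) ≈ 0.4545
After a secondary marker='observed': P(strain 1) = 0.5·0.4545 / (0.5·0.4545 + 0.3·0.5455) ≈ 0.5814
After a secondary marker='not observed': P(strain 1) = 0.5·0.5814 / (0.5·0.5814 + 0.7·0.4186) ≈ 0.4980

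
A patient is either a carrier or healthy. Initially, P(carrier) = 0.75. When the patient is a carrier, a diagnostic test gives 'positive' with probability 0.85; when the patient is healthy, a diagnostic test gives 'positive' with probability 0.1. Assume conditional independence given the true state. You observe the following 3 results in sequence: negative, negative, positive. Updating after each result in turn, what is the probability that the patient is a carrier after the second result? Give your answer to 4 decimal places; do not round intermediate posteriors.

After 'negative': P(carrier) = 0.15·0.7500 / (0.15·0.7500 + 0.9·0.2500) ≈ 0.3333
After 'negative': P(carrier) = 0.15·0.3333 / (0.15·0.3333 + 0.9·0.6667) ≈ 0.0769

0.0769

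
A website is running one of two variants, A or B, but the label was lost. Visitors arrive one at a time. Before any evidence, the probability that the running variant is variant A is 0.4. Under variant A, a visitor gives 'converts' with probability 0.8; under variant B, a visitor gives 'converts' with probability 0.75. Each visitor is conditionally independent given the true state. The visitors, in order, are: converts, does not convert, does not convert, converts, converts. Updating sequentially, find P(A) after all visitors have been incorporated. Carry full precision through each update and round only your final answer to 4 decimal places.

0.3412

After 'converts': P(A) = 0.8·0.4000 / (0.8·0.4000 + 0.75·0.6000) ≈ 0.4156
After 'does not convert': P(A) = 0.2·0.4156 / (0.2·0.4156 + 0.25·0.5844) ≈ 0.3626
After 'does not convert': P(A) = 0.2·0.3626 / (0.2·0.3626 + 0.25·0.6374) ≈ 0.3128
After 'converts': P(A) = 0.8·0.3128 / (0.8·0.3128 + 0.75·0.6872) ≈ 0.3268
After 'converts': P(A) = 0.8·0.3268 / (0.8·0.3268 + 0.75·0.6732) ≈ 0.3412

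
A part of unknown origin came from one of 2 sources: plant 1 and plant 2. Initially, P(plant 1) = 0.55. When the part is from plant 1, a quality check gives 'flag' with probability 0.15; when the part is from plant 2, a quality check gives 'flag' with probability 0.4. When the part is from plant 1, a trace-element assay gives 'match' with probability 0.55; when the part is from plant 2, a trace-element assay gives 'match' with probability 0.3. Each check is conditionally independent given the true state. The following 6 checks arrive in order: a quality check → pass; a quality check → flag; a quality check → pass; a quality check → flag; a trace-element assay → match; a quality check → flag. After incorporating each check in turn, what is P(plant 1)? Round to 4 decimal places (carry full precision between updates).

After a quality check='pass': P(plant 1) = 0.85·0.5500 / (0.85·0.5500 + 0.6·0.4500) ≈ 0.6339
After a quality check='flag': P(plant 1) = 0.15·0.6339 / (0.15·0.6339 + 0.4·0.3661) ≈ 0.3937
After a quality check='pass': P(plant 1) = 0.85·0.3937 / (0.85·0.3937 + 0.6·0.6063) ≈ 0.4791
After a quality check='flag': P(plant 1) = 0.15·0.4791 / (0.15·0.4791 + 0.4·0.5209) ≈ 0.2565
After a trace-element assay='match': P(plant 1) = 0.55·0.2565 / (0.55·0.2565 + 0.3·0.7435) ≈ 0.3874
After a quality check='flag': P(plant 1) = 0.15·0.3874 / (0.15·0.3874 + 0.4·0.6126) ≈ 0.1917

0.1917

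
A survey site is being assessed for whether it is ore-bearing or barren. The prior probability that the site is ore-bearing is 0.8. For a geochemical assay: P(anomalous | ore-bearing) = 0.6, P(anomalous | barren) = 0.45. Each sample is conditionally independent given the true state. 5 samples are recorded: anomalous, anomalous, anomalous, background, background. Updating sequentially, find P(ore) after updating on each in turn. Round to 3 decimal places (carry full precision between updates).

After 'anomalous': P(ore) = 0.6·0.8000 / (0.6·0.8000 + 0.45·0.2000) ≈ 0.8421
After 'anomalous': P(ore) = 0.6·0.8421 / (0.6·0.8421 + 0.45·0.1579) ≈ 0.8767
After 'anomalous': P(ore) = 0.6·0.8767 / (0.6·0.8767 + 0.45·0.1233) ≈ 0.9046
After 'background': P(ore) = 0.4·0.9046 / (0.4·0.9046 + 0.55·0.0954) ≈ 0.8733
After 'background': P(ore) = 0.4·0.8733 / (0.4·0.8733 + 0.55·0.1267) ≈ 0.8337

0.834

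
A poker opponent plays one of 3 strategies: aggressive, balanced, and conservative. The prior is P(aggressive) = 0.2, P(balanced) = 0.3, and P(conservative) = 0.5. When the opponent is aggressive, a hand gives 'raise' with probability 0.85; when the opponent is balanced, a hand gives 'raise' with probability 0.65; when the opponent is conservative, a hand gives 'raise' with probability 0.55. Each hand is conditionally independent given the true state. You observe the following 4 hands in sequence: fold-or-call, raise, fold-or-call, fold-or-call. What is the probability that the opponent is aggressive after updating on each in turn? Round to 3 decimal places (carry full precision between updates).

0.017

After 'fold-or-call': normaliser = 0.15·0.2000 + 0.35·0.3000 + 0.45·0.5000; P(aggressive) ≈ 0.0833, P(balanced) ≈ 0.2917, P(conservative) ≈ 0.6250
After 'raise': normaliser = 0.85·0.0833 + 0.65·0.2917 + 0.55·0.6250; P(aggressive) ≈ 0.1172, P(balanced) ≈ 0.3138, P(conservative) ≈ 0.5690
After 'fold-or-call': normaliser = 0.15·0.1172 + 0.35·0.3138 + 0.45·0.5690; P(aggressive) ≈ 0.0459, P(balanced) ≈ 0.2864, P(conservative) ≈ 0.6677
After 'fold-or-call': normaliser = 0.15·0.0459 + 0.35·0.2864 + 0.45·0.6677; P(aggressive) ≈ 0.0169, P(balanced) ≈ 0.2459, P(conservative) ≈ 0.7372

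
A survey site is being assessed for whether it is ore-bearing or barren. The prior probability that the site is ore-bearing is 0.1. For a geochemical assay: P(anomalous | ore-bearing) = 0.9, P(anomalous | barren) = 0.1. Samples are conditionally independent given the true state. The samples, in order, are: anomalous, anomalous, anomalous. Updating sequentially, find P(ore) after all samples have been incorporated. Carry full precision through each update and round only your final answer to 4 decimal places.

0.9878

Each posterior becomes the prior for the next update.
After 'anomalous': P(ore) = 0.9·0.1000 / (0.9·0.1000 + 0.1·0.9000) ≈ 0.5000
After 'anomalous': P(ore) = 0.9·0.5000 / (0.9·0.5000 + 0.1·0.5000) ≈ 0.9000
After 'anomalous': P(ore) = 0.9·0.9000 / (0.9·0.9000 + 0.1·0.1000) ≈ 0.9878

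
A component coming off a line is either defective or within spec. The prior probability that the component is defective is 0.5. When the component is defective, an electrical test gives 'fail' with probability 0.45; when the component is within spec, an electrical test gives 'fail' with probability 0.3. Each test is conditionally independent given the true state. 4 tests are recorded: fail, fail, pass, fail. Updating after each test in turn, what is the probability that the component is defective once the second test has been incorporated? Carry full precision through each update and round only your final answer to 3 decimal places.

After 'fail': P(defective) = 0.45·0.5000 / (0.45·0.5000 + 0.3·0.5000) ≈ 0.6000
After 'fail': P(defective) = 0.45·0.6000 / (0.45·0.6000 + 0.3·0.4000) ≈ 0.6923

0.692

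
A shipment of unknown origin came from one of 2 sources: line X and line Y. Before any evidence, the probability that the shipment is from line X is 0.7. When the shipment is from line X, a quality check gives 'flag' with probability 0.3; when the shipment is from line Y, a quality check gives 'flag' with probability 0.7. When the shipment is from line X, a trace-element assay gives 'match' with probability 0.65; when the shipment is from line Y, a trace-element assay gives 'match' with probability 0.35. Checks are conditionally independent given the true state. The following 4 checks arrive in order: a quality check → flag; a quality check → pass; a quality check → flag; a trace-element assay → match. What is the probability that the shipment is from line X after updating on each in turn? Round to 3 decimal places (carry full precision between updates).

After a quality check='flag': P(line X) = 0.3·0.7000 / (0.3·0.7000 + 0.7·0.3000) ≈ 0.5000
After a quality check='pass': P(line X) = 0.7·0.5000 / (0.7·0.5000 + 0.3·0.5000) ≈ 0.7000
After a quality check='flag': P(line X) = 0.3·0.7000 / (0.3·0.7000 + 0.7·0.3000) ≈ 0.5000
After a trace-element assay='match': P(line X) = 0.65·0.5000 / (0.65·0.5000 + 0.35·0.5000) ≈ 0.6500

0.650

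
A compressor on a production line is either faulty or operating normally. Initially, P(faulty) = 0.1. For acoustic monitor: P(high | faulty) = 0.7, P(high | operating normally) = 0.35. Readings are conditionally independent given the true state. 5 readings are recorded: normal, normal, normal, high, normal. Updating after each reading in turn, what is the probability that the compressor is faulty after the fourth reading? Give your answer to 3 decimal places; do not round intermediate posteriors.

0.021

Apply Bayes' rule sequentially, carrying P(faulty) forward.
After 'normal': P(faulty) = 0.3·0.1000 / (0.3·0.1000 + 0.65·0.9000) ≈ 0.0488
After 'normal': P(faulty) = 0.3·0.0488 / (0.3·0.0488 + 0.65·0.9512) ≈ 0.0231
After 'normal': P(faulty) = 0.3·0.0231 / (0.3·0.0231 + 0.65·0.9769) ≈ 0.0108
After 'high': P(faulty) = 0.7·0.0108 / (0.7·0.0108 + 0.35·0.9892) ≈ 0.0214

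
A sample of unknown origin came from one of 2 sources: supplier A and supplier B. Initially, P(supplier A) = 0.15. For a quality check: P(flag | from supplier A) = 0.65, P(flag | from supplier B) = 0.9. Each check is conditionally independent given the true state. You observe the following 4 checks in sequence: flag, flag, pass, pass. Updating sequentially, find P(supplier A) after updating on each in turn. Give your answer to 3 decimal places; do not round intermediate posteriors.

0.530

After 'flag': P(supplier A) = 0.65·0.1500 / (0.65·0.1500 + 0.9·0.8500) ≈ 0.1130
After 'flag': P(supplier A) = 0.65·0.1130 / (0.65·0.1130 + 0.9·0.8870) ≈ 0.0843
After 'pass': P(supplier A) = 0.35·0.0843 / (0.35·0.0843 + 0.1·0.9157) ≈ 0.2437
After 'pass': P(supplier A) = 0.35·0.2437 / (0.35·0.2437 + 0.1·0.7563) ≈ 0.5300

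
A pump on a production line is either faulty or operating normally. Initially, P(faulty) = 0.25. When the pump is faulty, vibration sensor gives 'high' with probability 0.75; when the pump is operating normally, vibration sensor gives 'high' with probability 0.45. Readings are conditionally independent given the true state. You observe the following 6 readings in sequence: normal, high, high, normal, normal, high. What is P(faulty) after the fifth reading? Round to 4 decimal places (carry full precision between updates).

0.0800

Apply Bayes' rule sequentially, carrying P(faulty) forward.
After 'normal': P(faulty) = 0.25·0.2500 / (0.25·0.2500 + 0.55·0.7500) ≈ 0.1316
After 'high': P(faulty) = 0.75·0.1316 / (0.75·0.1316 + 0.45·0.8684) ≈ 0.2016
After 'high': P(faulty) = 0.75·0.2016 / (0.75·0.2016 + 0.45·0.7984) ≈ 0.2962
After 'normal': P(faulty) = 0.25·0.2962 / (0.25·0.2962 + 0.55·0.7038) ≈ 0.1606
After 'normal': P(faulty) = 0.25·0.1606 / (0.25·0.1606 + 0.55·0.8394) ≈ 0.0800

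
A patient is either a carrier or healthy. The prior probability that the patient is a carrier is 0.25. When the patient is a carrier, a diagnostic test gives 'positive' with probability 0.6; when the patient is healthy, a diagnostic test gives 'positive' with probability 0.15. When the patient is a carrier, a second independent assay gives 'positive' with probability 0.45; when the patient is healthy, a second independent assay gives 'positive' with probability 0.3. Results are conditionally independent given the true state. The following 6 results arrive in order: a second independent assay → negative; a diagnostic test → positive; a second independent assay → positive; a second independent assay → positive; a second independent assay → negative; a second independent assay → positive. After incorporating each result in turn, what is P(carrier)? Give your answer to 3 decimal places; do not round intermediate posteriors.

Apply Bayes' rule sequentially, carrying P(carrier) forward.
After a second independent assay='negative': P(carrier) = 0.55·0.2500 / (0.55·0.2500 + 0.7·0.7500) ≈ 0.2075
After a diagnostic test='positive': P(carrier) = 0.6·0.2075 / (0.6·0.2075 + 0.15·0.7925) ≈ 0.5116
After a second independent assay='positive': P(carrier) = 0.45·0.5116 / (0.45·0.5116 + 0.3·0.4884) ≈ 0.6111
After a second independent assay='positive': P(carrier) = 0.45·0.6111 / (0.45·0.6111 + 0.3·0.3889) ≈ 0.7021
After a second independent assay='negative': P(carrier) = 0.55·0.7021 / (0.55·0.7021 + 0.7·0.2979) ≈ 0.6494
After a second independent assay='positive': P(carrier) = 0.45·0.6494 / (0.45·0.6494 + 0.3·0.3506) ≈ 0.7353

0.735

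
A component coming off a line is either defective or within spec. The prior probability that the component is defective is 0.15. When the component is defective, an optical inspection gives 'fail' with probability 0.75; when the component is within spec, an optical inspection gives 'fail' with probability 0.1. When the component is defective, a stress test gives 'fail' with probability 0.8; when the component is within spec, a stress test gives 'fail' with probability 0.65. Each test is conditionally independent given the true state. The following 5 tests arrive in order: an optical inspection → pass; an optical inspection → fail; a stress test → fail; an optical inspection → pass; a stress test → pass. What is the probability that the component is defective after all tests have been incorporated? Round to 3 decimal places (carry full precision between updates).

After an optical inspection='pass': P(defective) = 0.25·0.1500 / (0.25·0.1500 + 0.9·0.8500) ≈ 0.0467
After an optical inspection='fail': P(defective) = 0.75·0.0467 / (0.75·0.0467 + 0.1·0.9533) ≈ 0.2688
After a stress test='fail': P(defective) = 0.8·0.2688 / (0.8·0.2688 + 0.65·0.7312) ≈ 0.3115
After an optical inspection='pass': P(defective) = 0.25·0.3115 / (0.25·0.3115 + 0.9·0.6885) ≈ 0.1117
After a stress test='pass': P(defective) = 0.2·0.1117 / (0.2·0.1117 + 0.35·0.8883) ≈ 0.0670

0.067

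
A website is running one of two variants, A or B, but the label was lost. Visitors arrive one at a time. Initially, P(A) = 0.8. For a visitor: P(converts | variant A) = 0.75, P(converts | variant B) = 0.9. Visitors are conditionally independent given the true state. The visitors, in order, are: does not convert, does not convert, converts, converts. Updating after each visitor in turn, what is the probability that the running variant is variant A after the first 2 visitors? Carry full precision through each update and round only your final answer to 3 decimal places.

After 'does not convert': P(A) = 0.25·0.8000 / (0.25·0.8000 + 0.1·0.2000) ≈ 0.9091
After 'does not convert': P(A) = 0.25·0.9091 / (0.25·0.9091 + 0.1·0.0909) ≈ 0.9615

0.962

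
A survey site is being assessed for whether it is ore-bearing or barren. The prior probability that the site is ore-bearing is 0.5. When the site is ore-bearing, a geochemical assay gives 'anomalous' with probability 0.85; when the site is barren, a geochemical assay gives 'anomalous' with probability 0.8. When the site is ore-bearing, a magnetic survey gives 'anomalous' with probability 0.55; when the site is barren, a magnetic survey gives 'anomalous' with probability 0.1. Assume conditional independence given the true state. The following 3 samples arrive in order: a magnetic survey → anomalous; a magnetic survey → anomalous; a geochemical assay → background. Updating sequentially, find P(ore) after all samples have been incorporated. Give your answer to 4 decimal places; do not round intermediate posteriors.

0.9578

After a magnetic survey='anomalous': P(ore) = 0.55·0.5000 / (0.55·0.5000 + 0.1·0.5000) ≈ 0.8462
After a magnetic survey='anomalous': P(ore) = 0.55·0.8462 / (0.55·0.8462 + 0.1·0.1538) ≈ 0.9680
After a geochemical assay='background': P(ore) = 0.15·0.9680 / (0.15·0.9680 + 0.2·0.0320) ≈ 0.9578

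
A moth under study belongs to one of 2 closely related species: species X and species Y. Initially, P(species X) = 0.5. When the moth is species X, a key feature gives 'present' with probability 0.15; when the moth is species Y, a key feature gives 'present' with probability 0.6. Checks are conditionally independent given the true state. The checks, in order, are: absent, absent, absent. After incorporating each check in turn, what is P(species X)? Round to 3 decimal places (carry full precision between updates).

Each posterior becomes the prior for the next update.
After 'absent': P(species X) = 0.85·0.5000 / (0.85·0.5000 + 0.4·0.5000) ≈ 0.6800
After 'absent': P(species X) = 0.85·0.6800 / (0.85·0.6800 + 0.4·0.3200) ≈ 0.8187
After 'absent': P(species X) = 0.85·0.8187 / (0.85·0.8187 + 0.4·0.1813) ≈ 0.9056

0.906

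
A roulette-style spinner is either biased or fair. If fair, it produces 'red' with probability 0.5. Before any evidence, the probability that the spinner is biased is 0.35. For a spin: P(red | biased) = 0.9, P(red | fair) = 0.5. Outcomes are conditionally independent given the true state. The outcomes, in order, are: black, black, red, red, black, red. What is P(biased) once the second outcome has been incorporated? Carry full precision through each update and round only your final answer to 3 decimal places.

0.021

Apply Bayes' rule sequentially, carrying P(biased) forward.
After 'black': P(biased) = 0.1·0.3500 / (0.1·0.3500 + 0.5·0.6500) ≈ 0.0972
After 'black': P(biased) = 0.1·0.0972 / (0.1·0.0972 + 0.5·0.9028) ≈ 0.0211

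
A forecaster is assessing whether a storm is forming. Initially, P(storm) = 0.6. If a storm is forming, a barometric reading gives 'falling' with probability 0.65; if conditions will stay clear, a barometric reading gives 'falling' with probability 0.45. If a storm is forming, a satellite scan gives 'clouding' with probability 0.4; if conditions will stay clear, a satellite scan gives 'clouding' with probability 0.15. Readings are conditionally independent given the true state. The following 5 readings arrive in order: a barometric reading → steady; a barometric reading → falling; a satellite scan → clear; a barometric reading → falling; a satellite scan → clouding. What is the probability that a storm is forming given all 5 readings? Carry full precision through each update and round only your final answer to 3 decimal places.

0.789

After a barometric reading='steady': P(storm) = 0.35·0.6000 / (0.35·0.6000 + 0.55·0.4000) ≈ 0.4884
After a barometric reading='falling': P(storm) = 0.65·0.4884 / (0.65·0.4884 + 0.45·0.5116) ≈ 0.5796
After a satellite scan='clear': P(storm) = 0.6·0.5796 / (0.6·0.5796 + 0.85·0.4204) ≈ 0.4932
After a barometric reading='falling': P(storm) = 0.65·0.4932 / (0.65·0.4932 + 0.45·0.5068) ≈ 0.5843
After a satellite scan='clouding': P(storm) = 0.4·0.5843 / (0.4·0.5843 + 0.15·0.4157) ≈ 0.7894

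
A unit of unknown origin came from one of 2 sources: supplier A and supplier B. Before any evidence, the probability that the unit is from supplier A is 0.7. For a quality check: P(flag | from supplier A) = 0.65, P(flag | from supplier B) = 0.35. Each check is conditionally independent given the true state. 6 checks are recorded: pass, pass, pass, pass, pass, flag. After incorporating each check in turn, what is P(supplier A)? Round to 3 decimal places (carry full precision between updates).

After 'pass': P(supplier A) = 0.35·0.7000 / (0.35·0.7000 + 0.65·0.3000) ≈ 0.5568
After 'pass': P(supplier A) = 0.35·0.5568 / (0.35·0.5568 + 0.65·0.4432) ≈ 0.4035
After 'pass': P(supplier A) = 0.35·0.4035 / (0.35·0.4035 + 0.65·0.5965) ≈ 0.2670
After 'pass': P(supplier A) = 0.35·0.2670 / (0.35·0.2670 + 0.65·0.7330) ≈ 0.1640
After 'pass': P(supplier A) = 0.35·0.1640 / (0.35·0.1640 + 0.65·0.8360) ≈ 0.0955
After 'flag': P(supplier A) = 0.65·0.0955 / (0.65·0.0955 + 0.35·0.9045) ≈ 0.1640

0.164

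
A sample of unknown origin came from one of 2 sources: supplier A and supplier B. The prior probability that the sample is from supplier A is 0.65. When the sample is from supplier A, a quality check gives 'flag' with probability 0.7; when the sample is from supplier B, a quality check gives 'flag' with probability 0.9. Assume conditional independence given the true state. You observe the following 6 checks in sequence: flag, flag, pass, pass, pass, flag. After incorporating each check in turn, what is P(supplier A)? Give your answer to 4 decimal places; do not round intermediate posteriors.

0.9593

After 'flag': P(supplier A) = 0.7·0.6500 / (0.7·0.6500 + 0.9·0.3500) ≈ 0.5909
After 'flag': P(supplier A) = 0.7·0.5909 / (0.7·0.5909 + 0.9·0.4091) ≈ 0.5291
After 'pass': P(supplier A) = 0.3·0.5291 / (0.3·0.5291 + 0.1·0.4709) ≈ 0.7712
After 'pass': P(supplier A) = 0.3·0.7712 / (0.3·0.7712 + 0.1·0.2288) ≈ 0.9100
After 'pass': P(supplier A) = 0.3·0.9100 / (0.3·0.9100 + 0.1·0.0900) ≈ 0.9681
After 'flag': P(supplier A) = 0.7·0.9681 / (0.7·0.9681 + 0.9·0.0319) ≈ 0.9593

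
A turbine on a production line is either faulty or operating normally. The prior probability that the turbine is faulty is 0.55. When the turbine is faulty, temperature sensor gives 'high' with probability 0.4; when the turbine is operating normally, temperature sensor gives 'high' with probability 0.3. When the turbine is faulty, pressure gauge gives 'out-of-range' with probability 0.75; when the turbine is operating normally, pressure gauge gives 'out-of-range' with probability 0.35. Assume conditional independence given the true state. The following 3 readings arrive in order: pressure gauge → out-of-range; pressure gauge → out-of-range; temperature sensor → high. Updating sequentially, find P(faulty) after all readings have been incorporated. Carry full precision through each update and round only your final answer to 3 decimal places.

0.882

After pressure gauge='out-of-range': P(faulty) = 0.75·0.5500 / (0.75·0.5500 + 0.35·0.4500) ≈ 0.7237
After pressure gauge='out-of-range': P(faulty) = 0.75·0.7237 / (0.75·0.7237 + 0.35·0.2763) ≈ 0.8488
After temperature sensor='high': P(faulty) = 0.4·0.8488 / (0.4·0.8488 + 0.3·0.1512) ≈ 0.8821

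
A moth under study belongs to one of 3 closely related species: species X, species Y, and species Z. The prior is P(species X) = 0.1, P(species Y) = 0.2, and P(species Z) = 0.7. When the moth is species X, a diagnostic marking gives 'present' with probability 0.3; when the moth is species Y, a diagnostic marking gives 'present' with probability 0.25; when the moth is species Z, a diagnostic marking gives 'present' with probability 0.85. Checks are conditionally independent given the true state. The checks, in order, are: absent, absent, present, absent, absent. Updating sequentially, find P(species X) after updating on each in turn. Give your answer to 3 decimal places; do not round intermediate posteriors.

After 'absent': normaliser = 0.7·0.1000 + 0.75·0.2000 + 0.15·0.7000; P(species X) ≈ 0.2154, P(species Y) ≈ 0.4615, P(species Z) ≈ 0.3231
After 'absent': normaliser = 0.7·0.2154 + 0.75·0.4615 + 0.15·0.3231; P(species X) ≈ 0.2764, P(species Y) ≈ 0.6347, P(species Z) ≈ 0.0889
After 'present': normaliser = 0.3·0.2764 + 0.25·0.6347 + 0.85·0.0889; P(species X) ≈ 0.2615, P(species Y) ≈ 0.5003, P(species Z) ≈ 0.2382
After 'absent': normaliser = 0.7·0.2615 + 0.75·0.5003 + 0.15·0.2382; P(species X) ≈ 0.3082, P(species Y) ≈ 0.6317, P(species Z) ≈ 0.0601
After 'absent': normaliser = 0.7·0.3082 + 0.75·0.6317 + 0.15·0.0601; P(species X) ≈ 0.3088, P(species Y) ≈ 0.6783, P(species Z) ≈ 0.0129

0.309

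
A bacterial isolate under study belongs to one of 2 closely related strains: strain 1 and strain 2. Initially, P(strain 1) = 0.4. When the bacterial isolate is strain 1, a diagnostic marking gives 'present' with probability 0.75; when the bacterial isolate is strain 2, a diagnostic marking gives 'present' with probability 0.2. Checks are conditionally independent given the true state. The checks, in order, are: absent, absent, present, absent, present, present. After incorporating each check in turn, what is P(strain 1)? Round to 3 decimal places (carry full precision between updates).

0.518

After 'absent': P(strain 1) = 0.25·0.4000 / (0.25·0.4000 + 0.8·0.6000) ≈ 0.1724
After 'absent': P(strain 1) = 0.25·0.1724 / (0.25·0.1724 + 0.8·0.8276) ≈ 0.0611
After 'present': P(strain 1) = 0.75·0.0611 / (0.75·0.0611 + 0.2·0.9389) ≈ 0.1962
After 'absent': P(strain 1) = 0.25·0.1962 / (0.25·0.1962 + 0.8·0.8038) ≈ 0.0709
After 'present': P(strain 1) = 0.75·0.0709 / (0.75·0.0709 + 0.2·0.9291) ≈ 0.2225
After 'present': P(strain 1) = 0.75·0.2225 / (0.75·0.2225 + 0.2·0.7775) ≈ 0.5176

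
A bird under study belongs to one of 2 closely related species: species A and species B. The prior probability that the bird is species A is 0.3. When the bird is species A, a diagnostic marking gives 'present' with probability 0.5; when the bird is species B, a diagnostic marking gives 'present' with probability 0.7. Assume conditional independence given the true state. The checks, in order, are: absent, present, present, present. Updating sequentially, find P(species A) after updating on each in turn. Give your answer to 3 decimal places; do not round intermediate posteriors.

After 'absent': P(species A) = 0.5·0.3000 / (0.5·0.3000 + 0.3·0.7000) ≈ 0.4167
After 'present': P(species A) = 0.5·0.4167 / (0.5·0.4167 + 0.7·0.5833) ≈ 0.3378
After 'present': P(species A) = 0.5·0.3378 / (0.5·0.3378 + 0.7·0.6622) ≈ 0.2671
After 'present': P(species A) = 0.5·0.2671 / (0.5·0.2671 + 0.7·0.7329) ≈ 0.2065

0.207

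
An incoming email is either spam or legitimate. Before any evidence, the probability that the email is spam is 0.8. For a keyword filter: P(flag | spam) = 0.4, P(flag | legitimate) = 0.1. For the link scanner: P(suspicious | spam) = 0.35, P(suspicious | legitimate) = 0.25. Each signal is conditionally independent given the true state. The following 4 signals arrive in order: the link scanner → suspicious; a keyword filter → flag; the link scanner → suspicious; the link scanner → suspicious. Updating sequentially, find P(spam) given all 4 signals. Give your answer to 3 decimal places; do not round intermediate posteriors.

After the link scanner='suspicious': P(spam) = 0.35·0.8000 / (0.35·0.8000 + 0.25·0.2000) ≈ 0.8485
After a keyword filter='flag': P(spam) = 0.4·0.8485 / (0.4·0.8485 + 0.1·0.1515) ≈ 0.9573
After the link scanner='suspicious': P(spam) = 0.35·0.9573 / (0.35·0.9573 + 0.25·0.0427) ≈ 0.9691
After the link scanner='suspicious': P(spam) = 0.35·0.9691 / (0.35·0.9691 + 0.25·0.0309) ≈ 0.9777

0.978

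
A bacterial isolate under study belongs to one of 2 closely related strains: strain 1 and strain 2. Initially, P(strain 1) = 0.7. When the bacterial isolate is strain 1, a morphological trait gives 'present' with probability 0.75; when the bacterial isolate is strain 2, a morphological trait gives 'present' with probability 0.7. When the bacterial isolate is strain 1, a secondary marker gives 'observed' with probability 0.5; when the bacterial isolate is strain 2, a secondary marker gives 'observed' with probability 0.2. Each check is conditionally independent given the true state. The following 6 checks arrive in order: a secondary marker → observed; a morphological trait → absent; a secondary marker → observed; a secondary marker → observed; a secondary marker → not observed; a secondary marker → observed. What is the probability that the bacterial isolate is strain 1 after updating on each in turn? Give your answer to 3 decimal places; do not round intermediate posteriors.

After a secondary marker='observed': P(strain 1) = 0.5·0.7000 / (0.5·0.7000 + 0.2·0.3000) ≈ 0.8537
After a morphological trait='absent': P(strain 1) = 0.25·0.8537 / (0.25·0.8537 + 0.3·0.1463) ≈ 0.8294
After a secondary marker='observed': P(strain 1) = 0.5·0.8294 / (0.5·0.8294 + 0.2·0.1706) ≈ 0.9240
After a secondary marker='observed': P(strain 1) = 0.5·0.9240 / (0.5·0.9240 + 0.2·0.0760) ≈ 0.9681
After a secondary marker='not observed': P(strain 1) = 0.5·0.9681 / (0.5·0.9681 + 0.8·0.0319) ≈ 0.9500
After a secondary marker='observed': P(strain 1) = 0.5·0.9500 / (0.5·0.9500 + 0.2·0.0500) ≈ 0.9794

0.979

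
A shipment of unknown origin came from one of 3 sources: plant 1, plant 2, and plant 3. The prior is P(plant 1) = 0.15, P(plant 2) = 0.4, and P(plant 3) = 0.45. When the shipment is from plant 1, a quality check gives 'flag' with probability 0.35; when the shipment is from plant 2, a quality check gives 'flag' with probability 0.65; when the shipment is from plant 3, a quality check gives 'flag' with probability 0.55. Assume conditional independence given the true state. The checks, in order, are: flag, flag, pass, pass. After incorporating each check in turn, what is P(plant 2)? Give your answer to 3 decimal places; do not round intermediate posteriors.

0.369

After 'flag': normaliser = 0.35·0.1500 + 0.65·0.4000 + 0.55·0.4500; P(plant 1) ≈ 0.0938, P(plant 2) ≈ 0.4643, P(plant 3) ≈ 0.4420
After 'flag': normaliser = 0.35·0.0938 + 0.65·0.4643 + 0.55·0.4420; P(plant 1) ≈ 0.0568, P(plant 2) ≈ 0.5224, P(plant 3) ≈ 0.4208
After 'pass': normaliser = 0.65·0.0568 + 0.35·0.5224 + 0.45·0.4208; P(plant 1) ≈ 0.0902, P(plant 2) ≈ 0.4469, P(plant 3) ≈ 0.4628
After 'pass': normaliser = 0.65·0.0902 + 0.35·0.4469 + 0.45·0.4628; P(plant 1) ≈ 0.1386, P(plant 2) ≈ 0.3695, P(plant 3) ≈ 0.4920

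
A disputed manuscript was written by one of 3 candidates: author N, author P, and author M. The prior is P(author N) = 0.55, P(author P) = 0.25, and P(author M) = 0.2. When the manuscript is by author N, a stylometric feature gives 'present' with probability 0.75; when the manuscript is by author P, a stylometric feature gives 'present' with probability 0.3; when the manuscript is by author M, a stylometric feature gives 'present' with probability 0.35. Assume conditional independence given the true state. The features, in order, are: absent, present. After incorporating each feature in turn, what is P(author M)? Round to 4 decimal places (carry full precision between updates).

After 'absent': normaliser = 0.25·0.5500 + 0.7·0.2500 + 0.65·0.2000; P(author N) ≈ 0.3107, P(author P) ≈ 0.3955, P(author M) ≈ 0.2938
After 'present': normaliser = 0.75·0.3107 + 0.3·0.3955 + 0.35·0.2938; P(author N) ≈ 0.5127, P(author P) ≈ 0.2610, P(author M) ≈ 0.2262

0.2262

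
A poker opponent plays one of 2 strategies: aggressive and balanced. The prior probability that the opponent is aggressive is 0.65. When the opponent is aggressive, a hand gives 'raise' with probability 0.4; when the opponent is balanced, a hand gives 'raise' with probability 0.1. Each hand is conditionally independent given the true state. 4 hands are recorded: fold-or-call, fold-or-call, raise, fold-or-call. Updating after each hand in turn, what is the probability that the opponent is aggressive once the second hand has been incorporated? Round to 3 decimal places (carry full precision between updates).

0.452

Each posterior becomes the prior for the next update.
After 'fold-or-call': P(aggressive) = 0.6·0.6500 / (0.6·0.6500 + 0.9·0.3500) ≈ 0.5532
After 'fold-or-call': P(aggressive) = 0.6·0.5532 / (0.6·0.5532 + 0.9·0.4468) ≈ 0.4522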